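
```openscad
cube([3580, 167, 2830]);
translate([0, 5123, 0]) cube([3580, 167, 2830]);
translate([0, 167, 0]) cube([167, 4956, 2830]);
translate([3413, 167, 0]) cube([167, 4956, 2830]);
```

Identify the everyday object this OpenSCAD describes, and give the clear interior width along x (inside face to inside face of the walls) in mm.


A house (or room) frame. The interior width is 3246 mm.

Four 2830 mm walls enclosing a rectangle with no floor or roof — a room or house frame. Outside width is 3580 mm and wall thickness is 167 mm, so the interior width is 3580 − 2 × 167 = 3246 mm.


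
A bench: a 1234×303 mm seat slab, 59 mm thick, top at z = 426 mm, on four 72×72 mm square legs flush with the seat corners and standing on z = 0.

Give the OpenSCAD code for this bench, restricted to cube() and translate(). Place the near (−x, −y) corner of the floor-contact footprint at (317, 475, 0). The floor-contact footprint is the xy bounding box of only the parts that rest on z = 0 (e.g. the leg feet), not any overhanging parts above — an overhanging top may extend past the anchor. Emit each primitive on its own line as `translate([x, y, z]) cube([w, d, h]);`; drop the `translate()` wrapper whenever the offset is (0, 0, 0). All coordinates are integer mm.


translate([317, 475, 367]) cube([1234, 303, 59]);
translate([317, 475, 0]) cube([72, 72, 367]);
translate([317, 706, 0]) cube([72, 72, 367]);
translate([1479, 475, 0]) cube([72, 72, 367]);
translate([1479, 706, 0]) cube([72, 72, 367]);


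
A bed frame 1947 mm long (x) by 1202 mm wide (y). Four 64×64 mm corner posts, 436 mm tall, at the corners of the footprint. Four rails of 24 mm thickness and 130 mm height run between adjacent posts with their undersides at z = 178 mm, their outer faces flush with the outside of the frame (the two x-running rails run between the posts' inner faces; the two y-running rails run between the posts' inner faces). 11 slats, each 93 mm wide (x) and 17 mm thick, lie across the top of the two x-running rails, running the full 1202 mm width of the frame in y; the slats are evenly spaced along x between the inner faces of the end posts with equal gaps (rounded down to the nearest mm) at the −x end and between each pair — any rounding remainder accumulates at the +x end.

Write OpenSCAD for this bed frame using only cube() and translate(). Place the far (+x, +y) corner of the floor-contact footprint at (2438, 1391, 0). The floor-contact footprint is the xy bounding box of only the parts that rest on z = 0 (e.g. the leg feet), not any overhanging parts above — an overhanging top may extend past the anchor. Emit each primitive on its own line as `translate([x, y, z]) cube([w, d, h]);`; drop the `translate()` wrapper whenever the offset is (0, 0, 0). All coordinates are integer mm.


translate([491, 189, 0]) cube([64, 64, 436]);
translate([491, 1327, 0]) cube([64, 64, 436]);
translate([2374, 189, 0]) cube([64, 64, 436]);
translate([2374, 1327, 0]) cube([64, 64, 436]);
translate([555, 189, 178]) cube([1819, 24, 130]);
translate([555, 1367, 178]) cube([1819, 24, 130]);
translate([491, 253, 178]) cube([24, 1074, 130]);
translate([2414, 253, 178]) cube([24, 1074, 130]);
translate([621, 189, 308]) cube([93, 1202, 17]);
translate([780, 189, 308]) cube([93, 1202, 17]);
translate([939, 189, 308]) cube([93, 1202, 17]);
translate([1098, 189, 308]) cube([93, 1202, 17]);
translate([1257, 189, 308]) cube([93, 1202, 17]);
translate([1416, 189, 308]) cube([93, 1202, 17]);
translate([1575, 189, 308]) cube([93, 1202, 17]);
translate([1734, 189, 308]) cube([93, 1202, 17]);
translate([1893, 189, 308]) cube([93, 1202, 17]);
translate([2052, 189, 308]) cube([93, 1202, 17]);
translate([2211, 189, 308]) cube([93, 1202, 17]);


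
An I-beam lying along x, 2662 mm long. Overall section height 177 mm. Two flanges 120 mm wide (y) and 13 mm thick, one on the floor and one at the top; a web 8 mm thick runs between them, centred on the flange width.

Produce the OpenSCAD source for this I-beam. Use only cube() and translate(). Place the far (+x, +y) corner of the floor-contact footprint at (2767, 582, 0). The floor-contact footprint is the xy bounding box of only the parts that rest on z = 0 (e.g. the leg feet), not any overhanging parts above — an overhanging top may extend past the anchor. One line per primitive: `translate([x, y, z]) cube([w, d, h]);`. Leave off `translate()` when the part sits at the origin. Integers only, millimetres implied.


translate([105, 462, 0]) cube([2662, 120, 13]);
translate([105, 518, 13]) cube([2662, 8, 151]);
translate([105, 462, 164]) cube([2662, 120, 13]);


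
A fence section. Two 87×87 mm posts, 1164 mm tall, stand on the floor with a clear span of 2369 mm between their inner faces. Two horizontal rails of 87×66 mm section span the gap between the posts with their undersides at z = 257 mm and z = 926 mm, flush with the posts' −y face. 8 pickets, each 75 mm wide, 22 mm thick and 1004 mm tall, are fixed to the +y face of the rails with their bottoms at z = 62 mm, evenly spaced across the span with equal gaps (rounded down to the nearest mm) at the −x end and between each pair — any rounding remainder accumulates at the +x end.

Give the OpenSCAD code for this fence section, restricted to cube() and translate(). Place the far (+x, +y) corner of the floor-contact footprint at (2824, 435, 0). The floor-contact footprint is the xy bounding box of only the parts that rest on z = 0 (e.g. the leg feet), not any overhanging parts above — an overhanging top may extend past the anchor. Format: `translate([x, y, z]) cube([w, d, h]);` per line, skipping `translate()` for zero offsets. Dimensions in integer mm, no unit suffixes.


translate([281, 348, 0]) cube([87, 87, 1164]);
translate([2737, 348, 0]) cube([87, 87, 1164]);
translate([368, 348, 257]) cube([2369, 87, 66]);
translate([368, 348, 926]) cube([2369, 87, 66]);
translate([564, 435, 62]) cube([75, 22, 1004]);
translate([835, 435, 62]) cube([75, 22, 1004]);
translate([1106, 435, 62]) cube([75, 22, 1004]);
translate([1377, 435, 62]) cube([75, 22, 1004]);
translate([1648, 435, 62]) cube([75, 22, 1004]);
translate([1919, 435, 62]) cube([75, 22, 1004]);
translate([2190, 435, 62]) cube([75, 22, 1004]);
translate([2461, 435, 62]) cube([75, 22, 1004]);


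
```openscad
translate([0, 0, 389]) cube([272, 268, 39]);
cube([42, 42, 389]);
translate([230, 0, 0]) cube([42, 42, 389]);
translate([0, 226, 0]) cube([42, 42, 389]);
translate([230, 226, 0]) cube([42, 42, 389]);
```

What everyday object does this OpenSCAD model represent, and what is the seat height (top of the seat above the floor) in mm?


A stool. The seat height is 428 mm.

A 272×268×39 slab at z = 389 on four corner posts — a stool. The seat top is 389 + 39 = 428 mm.


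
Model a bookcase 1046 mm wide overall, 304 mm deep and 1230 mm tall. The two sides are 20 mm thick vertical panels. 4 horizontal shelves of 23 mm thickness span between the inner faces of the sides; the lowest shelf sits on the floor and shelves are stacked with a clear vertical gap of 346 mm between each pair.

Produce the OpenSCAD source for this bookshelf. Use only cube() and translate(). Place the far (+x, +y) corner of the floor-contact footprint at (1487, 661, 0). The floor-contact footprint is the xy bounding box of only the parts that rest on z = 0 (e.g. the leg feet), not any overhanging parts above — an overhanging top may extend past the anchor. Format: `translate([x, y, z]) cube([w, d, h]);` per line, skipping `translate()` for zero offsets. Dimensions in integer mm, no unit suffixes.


translate([441, 357, 0]) cube([20, 304, 1230]);
translate([1467, 357, 0]) cube([20, 304, 1230]);
translate([461, 357, 0]) cube([1006, 304, 23]);
translate([461, 357, 369]) cube([1006, 304, 23]);
translate([461, 357, 738]) cube([1006, 304, 23]);
translate([461, 357, 1107]) cube([1006, 304, 23]);


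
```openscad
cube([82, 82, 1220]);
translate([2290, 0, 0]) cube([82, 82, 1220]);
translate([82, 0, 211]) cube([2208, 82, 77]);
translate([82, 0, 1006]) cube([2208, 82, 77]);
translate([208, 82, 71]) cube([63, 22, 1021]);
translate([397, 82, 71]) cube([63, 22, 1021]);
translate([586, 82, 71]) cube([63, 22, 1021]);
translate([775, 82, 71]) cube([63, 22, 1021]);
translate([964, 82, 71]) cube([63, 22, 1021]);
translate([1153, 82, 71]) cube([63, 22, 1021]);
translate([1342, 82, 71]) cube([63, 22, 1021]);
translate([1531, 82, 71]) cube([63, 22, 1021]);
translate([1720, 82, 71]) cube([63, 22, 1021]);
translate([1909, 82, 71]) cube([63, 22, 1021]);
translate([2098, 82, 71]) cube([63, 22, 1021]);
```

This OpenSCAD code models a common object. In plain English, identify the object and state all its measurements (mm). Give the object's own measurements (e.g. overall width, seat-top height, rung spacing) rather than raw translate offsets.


A fence section. Two 82×82 mm posts, 1220 mm tall, stand on the floor with a clear span of 2208 mm between their inner faces. Two horizontal rails of 82×77 mm section span the gap between the posts with their undersides at z = 211 mm and z = 1006 mm, flush with the posts' −y face. 11 pickets, each 63 mm wide, 22 mm thick and 1021 mm tall, are fixed to the +y face of the rails with their bottoms at z = 71 mm, spaced across the span with a 126 mm gap after the −x post and between neighbouring pickets, with 129 mm left before the +x post.


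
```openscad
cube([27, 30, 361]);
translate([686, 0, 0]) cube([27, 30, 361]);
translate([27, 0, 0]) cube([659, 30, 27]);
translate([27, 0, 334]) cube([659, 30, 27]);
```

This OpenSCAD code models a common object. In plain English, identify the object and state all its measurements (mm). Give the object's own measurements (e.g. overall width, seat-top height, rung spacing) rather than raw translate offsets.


A rectangular picture frame lying in the x–z plane (depth along y). The opening is 659 mm wide (x) by 307 mm tall (z), surrounded by a border 27 mm wide on all four sides. The frame is 30 mm deep and is made of two full-height vertical stiles with two horizontal rails fitted between them.


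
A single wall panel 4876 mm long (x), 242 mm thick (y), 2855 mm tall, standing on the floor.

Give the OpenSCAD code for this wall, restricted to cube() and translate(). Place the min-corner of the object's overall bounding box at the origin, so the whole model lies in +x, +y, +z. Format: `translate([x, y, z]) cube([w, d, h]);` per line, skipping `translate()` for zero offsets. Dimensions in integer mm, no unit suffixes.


cube([4876, 242, 2855]);


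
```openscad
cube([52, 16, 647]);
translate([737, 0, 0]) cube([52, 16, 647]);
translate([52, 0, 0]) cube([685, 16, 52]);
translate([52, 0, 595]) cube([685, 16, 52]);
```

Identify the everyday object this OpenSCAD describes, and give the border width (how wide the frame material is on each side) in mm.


A picture frame. The border width is 52 mm.

Four thin pieces enclosing a rectangular opening — a picture frame. The two full-height stiles are 647 mm tall; the top rail sits at z = 595 and is 52 mm tall, so the border above the opening is 647 − 595 = 52 mm, matching the stile x-width.


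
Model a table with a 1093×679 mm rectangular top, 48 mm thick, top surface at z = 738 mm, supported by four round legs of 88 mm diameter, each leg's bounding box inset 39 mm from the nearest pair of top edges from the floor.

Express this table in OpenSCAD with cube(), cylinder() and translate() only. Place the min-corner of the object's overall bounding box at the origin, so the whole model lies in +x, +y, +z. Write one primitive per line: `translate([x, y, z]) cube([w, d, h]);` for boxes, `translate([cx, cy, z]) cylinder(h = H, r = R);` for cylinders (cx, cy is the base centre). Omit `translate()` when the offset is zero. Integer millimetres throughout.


translate([0, 0, 690]) cube([1093, 679, 48]);
translate([83, 83, 0]) cylinder(h = 690, r = 44);
translate([1010, 83, 0]) cylinder(h = 690, r = 44);
translate([83, 596, 0]) cylinder(h = 690, r = 44);
translate([1010, 596, 0]) cylinder(h = 690, r = 44);


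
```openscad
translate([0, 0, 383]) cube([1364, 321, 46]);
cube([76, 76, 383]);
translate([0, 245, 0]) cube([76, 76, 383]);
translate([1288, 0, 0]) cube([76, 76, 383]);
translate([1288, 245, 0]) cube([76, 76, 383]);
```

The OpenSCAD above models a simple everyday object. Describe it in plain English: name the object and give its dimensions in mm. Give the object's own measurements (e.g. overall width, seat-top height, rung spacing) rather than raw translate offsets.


A bench: a 1364×321 mm seat slab, 46 mm thick, top at z = 429 mm, on four 76×76 mm square legs flush with the seat corners and standing on z = 0.


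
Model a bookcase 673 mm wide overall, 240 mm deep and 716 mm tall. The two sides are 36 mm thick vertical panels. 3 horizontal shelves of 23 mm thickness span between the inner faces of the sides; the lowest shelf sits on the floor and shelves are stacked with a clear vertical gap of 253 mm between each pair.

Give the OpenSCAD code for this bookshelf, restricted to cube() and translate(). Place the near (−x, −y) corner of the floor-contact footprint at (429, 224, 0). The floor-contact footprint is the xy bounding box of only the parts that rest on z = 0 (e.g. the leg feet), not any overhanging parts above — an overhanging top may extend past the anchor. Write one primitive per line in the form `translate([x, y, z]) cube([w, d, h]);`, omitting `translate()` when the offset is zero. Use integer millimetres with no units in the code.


translate([429, 224, 0]) cube([36, 240, 716]);
translate([1066, 224, 0]) cube([36, 240, 716]);
translate([465, 224, 0]) cube([601, 240, 23]);
translate([465, 224, 276]) cube([601, 240, 23]);
translate([465, 224, 552]) cube([601, 240, 23]);


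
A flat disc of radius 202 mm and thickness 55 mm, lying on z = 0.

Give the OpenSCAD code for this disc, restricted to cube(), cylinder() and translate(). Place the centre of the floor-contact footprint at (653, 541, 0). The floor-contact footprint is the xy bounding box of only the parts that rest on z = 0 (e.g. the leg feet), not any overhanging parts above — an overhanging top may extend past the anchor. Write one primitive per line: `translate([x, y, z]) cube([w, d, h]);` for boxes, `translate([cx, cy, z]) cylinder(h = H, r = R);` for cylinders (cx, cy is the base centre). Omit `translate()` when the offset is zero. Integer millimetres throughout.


translate([653, 541, 0]) cylinder(h = 55, r = 202);


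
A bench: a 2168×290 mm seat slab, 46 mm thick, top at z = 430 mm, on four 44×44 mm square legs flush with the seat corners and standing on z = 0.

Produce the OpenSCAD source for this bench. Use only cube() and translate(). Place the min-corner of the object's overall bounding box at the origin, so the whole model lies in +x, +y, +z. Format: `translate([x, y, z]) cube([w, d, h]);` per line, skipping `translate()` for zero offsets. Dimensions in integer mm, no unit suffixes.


translate([0, 0, 384]) cube([2168, 290, 46]);
cube([44, 44, 384]);
translate([0, 246, 0]) cube([44, 44, 384]);
translate([2124, 0, 0]) cube([44, 44, 384]);
translate([2124, 246, 0]) cube([44, 44, 384]);


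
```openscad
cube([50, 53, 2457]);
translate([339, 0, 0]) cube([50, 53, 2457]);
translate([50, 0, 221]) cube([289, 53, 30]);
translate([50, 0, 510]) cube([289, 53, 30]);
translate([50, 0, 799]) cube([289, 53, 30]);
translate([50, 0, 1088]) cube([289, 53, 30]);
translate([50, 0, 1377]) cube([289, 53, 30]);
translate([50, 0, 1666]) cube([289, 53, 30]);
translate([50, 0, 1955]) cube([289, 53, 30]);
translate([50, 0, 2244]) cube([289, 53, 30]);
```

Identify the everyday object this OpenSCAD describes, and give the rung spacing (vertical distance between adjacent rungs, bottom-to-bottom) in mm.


A ladder. The rung spacing is 289 mm.

Two tall 50×53 posts with 8 short bars between them — a ladder. Adjacent rungs sit at z = 221 and z = 510, so the spacing is 510 − 221 = 289 mm.


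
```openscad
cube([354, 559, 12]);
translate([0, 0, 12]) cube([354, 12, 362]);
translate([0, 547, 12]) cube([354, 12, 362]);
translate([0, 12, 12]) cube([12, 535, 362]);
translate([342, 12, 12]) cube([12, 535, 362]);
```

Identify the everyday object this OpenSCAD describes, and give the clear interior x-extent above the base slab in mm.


An open box. The internal width is 330 mm.

A 354×559 base slab with four walls standing on it — an open box. The base is 354 mm wide and the walls are 12 mm thick, so the internal width is 354 − 2 × 12 = 330 mm.


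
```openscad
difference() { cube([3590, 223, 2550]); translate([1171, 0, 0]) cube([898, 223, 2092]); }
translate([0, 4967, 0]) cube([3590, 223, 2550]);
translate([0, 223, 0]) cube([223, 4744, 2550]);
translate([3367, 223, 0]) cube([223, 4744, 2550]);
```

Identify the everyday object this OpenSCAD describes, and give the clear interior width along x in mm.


A single room. The interior width is 3144 mm.

Four walls enclosing a rectangle with a door in the front wall — a room. Outside width 3590 minus two 223 mm walls gives 3144 mm.


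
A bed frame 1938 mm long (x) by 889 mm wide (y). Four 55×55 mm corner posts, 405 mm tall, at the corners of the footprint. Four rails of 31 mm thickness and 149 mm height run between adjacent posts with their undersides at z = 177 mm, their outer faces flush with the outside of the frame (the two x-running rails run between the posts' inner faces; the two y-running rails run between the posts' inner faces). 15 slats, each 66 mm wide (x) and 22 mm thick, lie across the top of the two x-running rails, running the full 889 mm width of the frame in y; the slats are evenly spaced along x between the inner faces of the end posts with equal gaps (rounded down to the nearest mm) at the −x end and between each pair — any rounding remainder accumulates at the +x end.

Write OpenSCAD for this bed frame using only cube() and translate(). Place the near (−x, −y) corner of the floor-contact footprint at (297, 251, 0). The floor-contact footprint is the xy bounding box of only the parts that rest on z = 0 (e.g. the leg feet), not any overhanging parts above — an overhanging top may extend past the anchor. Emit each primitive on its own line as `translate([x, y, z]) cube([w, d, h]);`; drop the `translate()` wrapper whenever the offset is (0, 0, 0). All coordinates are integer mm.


translate([297, 251, 0]) cube([55, 55, 405]);
translate([297, 1085, 0]) cube([55, 55, 405]);
translate([2180, 251, 0]) cube([55, 55, 405]);
translate([2180, 1085, 0]) cube([55, 55, 405]);
translate([352, 251, 177]) cube([1828, 31, 149]);
translate([352, 1109, 177]) cube([1828, 31, 149]);
translate([297, 306, 177]) cube([31, 779, 149]);
translate([2204, 306, 177]) cube([31, 779, 149]);
translate([404, 251, 326]) cube([66, 889, 22]);
translate([522, 251, 326]) cube([66, 889, 22]);
translate([640, 251, 326]) cube([66, 889, 22]);
translate([758, 251, 326]) cube([66, 889, 22]);
translate([876, 251, 326]) cube([66, 889, 22]);
translate([994, 251, 326]) cube([66, 889, 22]);
translate([1112, 251, 326]) cube([66, 889, 22]);
translate([1230, 251, 326]) cube([66, 889, 22]);
translate([1348, 251, 326]) cube([66, 889, 22]);
translate([1466, 251, 326]) cube([66, 889, 22]);
translate([1584, 251, 326]) cube([66, 889, 22]);
translate([1702, 251, 326]) cube([66, 889, 22]);
translate([1820, 251, 326]) cube([66, 889, 22]);
translate([1938, 251, 326]) cube([66, 889, 22]);
translate([2056, 251, 326]) cube([66, 889, 22]);


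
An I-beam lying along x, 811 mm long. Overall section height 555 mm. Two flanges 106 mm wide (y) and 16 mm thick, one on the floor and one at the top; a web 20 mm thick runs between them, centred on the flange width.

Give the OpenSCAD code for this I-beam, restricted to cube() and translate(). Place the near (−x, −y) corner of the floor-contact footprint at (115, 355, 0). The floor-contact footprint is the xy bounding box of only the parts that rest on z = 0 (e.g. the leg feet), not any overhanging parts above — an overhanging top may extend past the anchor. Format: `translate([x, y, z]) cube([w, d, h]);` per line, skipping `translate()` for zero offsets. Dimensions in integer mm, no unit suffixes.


translate([115, 355, 0]) cube([811, 106, 16]);
translate([115, 398, 16]) cube([811, 20, 523]);
translate([115, 355, 539]) cube([811, 106, 16]);


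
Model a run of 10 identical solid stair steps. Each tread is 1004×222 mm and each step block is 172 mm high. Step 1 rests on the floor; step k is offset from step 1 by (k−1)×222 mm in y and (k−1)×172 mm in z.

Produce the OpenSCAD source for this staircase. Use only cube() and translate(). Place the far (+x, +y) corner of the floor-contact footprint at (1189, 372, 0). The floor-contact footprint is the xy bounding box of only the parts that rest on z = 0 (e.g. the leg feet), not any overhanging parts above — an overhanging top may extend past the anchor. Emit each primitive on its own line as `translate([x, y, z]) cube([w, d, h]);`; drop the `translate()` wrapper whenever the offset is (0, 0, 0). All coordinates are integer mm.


translate([185, 150, 0]) cube([1004, 222, 172]);
translate([185, 372, 172]) cube([1004, 222, 172]);
translate([185, 594, 344]) cube([1004, 222, 172]);
translate([185, 816, 516]) cube([1004, 222, 172]);
translate([185, 1038, 688]) cube([1004, 222, 172]);
translate([185, 1260, 860]) cube([1004, 222, 172]);
translate([185, 1482, 1032]) cube([1004, 222, 172]);
translate([185, 1704, 1204]) cube([1004, 222, 172]);
translate([185, 1926, 1376]) cube([1004, 222, 172]);
translate([185, 2148, 1548]) cube([1004, 222, 172]);


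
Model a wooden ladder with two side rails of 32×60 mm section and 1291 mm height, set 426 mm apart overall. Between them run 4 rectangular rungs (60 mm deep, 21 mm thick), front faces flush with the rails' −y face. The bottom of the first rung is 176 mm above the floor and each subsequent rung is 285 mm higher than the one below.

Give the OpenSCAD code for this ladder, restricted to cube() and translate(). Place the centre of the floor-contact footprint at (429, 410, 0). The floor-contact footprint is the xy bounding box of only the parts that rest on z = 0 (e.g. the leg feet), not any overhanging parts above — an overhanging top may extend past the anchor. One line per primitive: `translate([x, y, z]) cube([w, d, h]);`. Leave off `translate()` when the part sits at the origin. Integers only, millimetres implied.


translate([216, 380, 0]) cube([32, 60, 1291]);
translate([610, 380, 0]) cube([32, 60, 1291]);
translate([248, 380, 176]) cube([362, 60, 21]);
translate([248, 380, 461]) cube([362, 60, 21]);
translate([248, 380, 746]) cube([362, 60, 21]);
translate([248, 380, 1031]) cube([362, 60, 21]);


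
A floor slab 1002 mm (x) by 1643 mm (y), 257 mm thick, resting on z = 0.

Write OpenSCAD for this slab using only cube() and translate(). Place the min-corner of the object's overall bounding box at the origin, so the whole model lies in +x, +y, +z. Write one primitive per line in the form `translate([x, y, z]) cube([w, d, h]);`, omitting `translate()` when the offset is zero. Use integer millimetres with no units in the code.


cube([1002, 1643, 257]);


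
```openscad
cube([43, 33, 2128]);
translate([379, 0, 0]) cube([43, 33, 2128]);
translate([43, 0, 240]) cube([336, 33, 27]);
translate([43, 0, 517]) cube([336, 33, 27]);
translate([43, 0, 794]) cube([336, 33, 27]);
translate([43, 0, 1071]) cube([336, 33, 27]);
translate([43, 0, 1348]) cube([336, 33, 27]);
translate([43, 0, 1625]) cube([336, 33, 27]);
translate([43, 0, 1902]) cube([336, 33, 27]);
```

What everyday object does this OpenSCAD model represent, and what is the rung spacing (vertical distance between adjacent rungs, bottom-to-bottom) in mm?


A ladder. The rung spacing is 277 mm.

Two tall 43×33 posts with 7 short bars between them — a ladder. Adjacent rungs sit at z = 240 and z = 517, so the spacing is 517 − 240 = 277 mm.


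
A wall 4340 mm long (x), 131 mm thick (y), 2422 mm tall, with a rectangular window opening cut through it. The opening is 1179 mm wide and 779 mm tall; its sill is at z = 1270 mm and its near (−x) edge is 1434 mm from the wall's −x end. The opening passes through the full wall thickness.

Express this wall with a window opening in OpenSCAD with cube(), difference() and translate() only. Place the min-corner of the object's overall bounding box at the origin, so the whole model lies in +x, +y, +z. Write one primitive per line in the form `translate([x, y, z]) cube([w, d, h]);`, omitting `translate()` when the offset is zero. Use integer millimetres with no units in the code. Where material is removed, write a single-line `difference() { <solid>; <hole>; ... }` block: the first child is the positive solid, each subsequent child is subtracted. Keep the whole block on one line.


difference() { cube([4340, 131, 2422]); translate([1434, 0, 1270]) cube([1179, 131, 779]); }


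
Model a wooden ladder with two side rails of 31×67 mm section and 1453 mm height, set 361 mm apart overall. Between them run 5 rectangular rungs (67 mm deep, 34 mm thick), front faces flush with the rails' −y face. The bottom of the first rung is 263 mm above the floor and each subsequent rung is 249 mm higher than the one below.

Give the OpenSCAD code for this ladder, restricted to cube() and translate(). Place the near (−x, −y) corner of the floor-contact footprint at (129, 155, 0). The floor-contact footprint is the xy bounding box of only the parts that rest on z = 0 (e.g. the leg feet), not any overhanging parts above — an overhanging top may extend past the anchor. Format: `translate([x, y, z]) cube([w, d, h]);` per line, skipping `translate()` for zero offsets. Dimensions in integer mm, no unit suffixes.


translate([129, 155, 0]) cube([31, 67, 1453]);
translate([459, 155, 0]) cube([31, 67, 1453]);
translate([160, 155, 263]) cube([299, 67, 34]);
translate([160, 155, 512]) cube([299, 67, 34]);
translate([160, 155, 761]) cube([299, 67, 34]);
translate([160, 155, 1010]) cube([299, 67, 34]);
translate([160, 155, 1259]) cube([299, 67, 34]);


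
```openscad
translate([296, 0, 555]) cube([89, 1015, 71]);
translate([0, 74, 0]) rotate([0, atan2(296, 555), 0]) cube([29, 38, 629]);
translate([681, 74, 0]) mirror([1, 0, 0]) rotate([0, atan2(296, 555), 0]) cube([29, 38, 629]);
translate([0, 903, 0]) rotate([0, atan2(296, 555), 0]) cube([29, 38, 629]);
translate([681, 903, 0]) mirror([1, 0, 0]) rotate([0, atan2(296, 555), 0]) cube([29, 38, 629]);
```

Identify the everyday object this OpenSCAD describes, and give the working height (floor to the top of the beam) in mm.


A sawhorse. The overall height is 626 mm.

A beam across two mirrored pairs of raked legs — a sawhorse. The beam's underside is at z = 555 (matching the legs' vertical rise in atan2(296, 555)) and the beam is 71 mm tall, so its top is at 555 + 71 = 626 mm. The raked legs top out at the beam's underside, so that is the highest point.


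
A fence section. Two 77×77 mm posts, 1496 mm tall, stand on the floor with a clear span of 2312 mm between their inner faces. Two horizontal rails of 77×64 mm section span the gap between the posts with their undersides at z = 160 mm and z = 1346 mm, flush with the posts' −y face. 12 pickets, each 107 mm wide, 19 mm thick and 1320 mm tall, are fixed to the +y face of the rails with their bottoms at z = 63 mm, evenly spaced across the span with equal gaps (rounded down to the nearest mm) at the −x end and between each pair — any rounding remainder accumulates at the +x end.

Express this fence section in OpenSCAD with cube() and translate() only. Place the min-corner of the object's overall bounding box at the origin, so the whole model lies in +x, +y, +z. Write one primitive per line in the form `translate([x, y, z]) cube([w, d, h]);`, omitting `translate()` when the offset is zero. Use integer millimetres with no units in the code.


cube([77, 77, 1496]);
translate([2389, 0, 0]) cube([77, 77, 1496]);
translate([77, 0, 160]) cube([2312, 77, 64]);
translate([77, 0, 1346]) cube([2312, 77, 64]);
translate([156, 77, 63]) cube([107, 19, 1320]);
translate([342, 77, 63]) cube([107, 19, 1320]);
translate([528, 77, 63]) cube([107, 19, 1320]);
translate([714, 77, 63]) cube([107, 19, 1320]);
translate([900, 77, 63]) cube([107, 19, 1320]);
translate([1086, 77, 63]) cube([107, 19, 1320]);
translate([1272, 77, 63]) cube([107, 19, 1320]);
translate([1458, 77, 63]) cube([107, 19, 1320]);
translate([1644, 77, 63]) cube([107, 19, 1320]);
translate([1830, 77, 63]) cube([107, 19, 1320]);
translate([2016, 77, 63]) cube([107, 19, 1320]);
translate([2202, 77, 63]) cube([107, 19, 1320]);


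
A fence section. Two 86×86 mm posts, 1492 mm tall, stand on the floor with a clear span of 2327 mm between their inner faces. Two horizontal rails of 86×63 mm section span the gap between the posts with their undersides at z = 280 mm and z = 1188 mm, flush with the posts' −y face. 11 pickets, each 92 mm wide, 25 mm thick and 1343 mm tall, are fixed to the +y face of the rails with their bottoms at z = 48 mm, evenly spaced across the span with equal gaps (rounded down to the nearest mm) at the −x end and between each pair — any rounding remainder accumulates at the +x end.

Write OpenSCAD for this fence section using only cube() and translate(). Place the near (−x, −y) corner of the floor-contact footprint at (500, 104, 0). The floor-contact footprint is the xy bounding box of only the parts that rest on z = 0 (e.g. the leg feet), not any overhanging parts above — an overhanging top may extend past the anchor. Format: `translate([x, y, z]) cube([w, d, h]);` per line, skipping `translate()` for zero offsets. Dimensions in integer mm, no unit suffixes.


translate([500, 104, 0]) cube([86, 86, 1492]);
translate([2913, 104, 0]) cube([86, 86, 1492]);
translate([586, 104, 280]) cube([2327, 86, 63]);
translate([586, 104, 1188]) cube([2327, 86, 63]);
translate([695, 190, 48]) cube([92, 25, 1343]);
translate([896, 190, 48]) cube([92, 25, 1343]);
translate([1097, 190, 48]) cube([92, 25, 1343]);
translate([1298, 190, 48]) cube([92, 25, 1343]);
translate([1499, 190, 48]) cube([92, 25, 1343]);
translate([1700, 190, 48]) cube([92, 25, 1343]);
translate([1901, 190, 48]) cube([92, 25, 1343]);
translate([2102, 190, 48]) cube([92, 25, 1343]);
translate([2303, 190, 48]) cube([92, 25, 1343]);
translate([2504, 190, 48]) cube([92, 25, 1343]);
translate([2705, 190, 48]) cube([92, 25, 1343]);


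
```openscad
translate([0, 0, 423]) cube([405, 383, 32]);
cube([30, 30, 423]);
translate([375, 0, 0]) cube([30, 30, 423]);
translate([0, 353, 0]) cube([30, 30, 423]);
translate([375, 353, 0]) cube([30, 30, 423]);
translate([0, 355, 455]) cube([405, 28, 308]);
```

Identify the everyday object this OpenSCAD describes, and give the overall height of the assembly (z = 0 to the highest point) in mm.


A chair. The overall height is 763 mm.

A slab on four corner posts with a tall panel at the back — a chair. The seat slab sits at z = 423 with thickness 32, and the 308 mm backrest starts at the seat top, so the overall height is 423 + 32 + 308 = 763 mm.


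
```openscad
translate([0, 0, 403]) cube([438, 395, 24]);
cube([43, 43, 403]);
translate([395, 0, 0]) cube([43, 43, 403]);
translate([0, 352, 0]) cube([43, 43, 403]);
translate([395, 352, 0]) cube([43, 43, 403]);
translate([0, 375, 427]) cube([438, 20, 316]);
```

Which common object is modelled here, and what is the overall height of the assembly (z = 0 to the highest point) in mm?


A chair. The overall height is 743 mm.

A slab on four corner posts with a tall panel at the back — a chair. The seat slab sits at z = 403 with thickness 24, and the 316 mm backrest starts at the seat top, so the overall height is 403 + 24 + 316 = 743 mm.


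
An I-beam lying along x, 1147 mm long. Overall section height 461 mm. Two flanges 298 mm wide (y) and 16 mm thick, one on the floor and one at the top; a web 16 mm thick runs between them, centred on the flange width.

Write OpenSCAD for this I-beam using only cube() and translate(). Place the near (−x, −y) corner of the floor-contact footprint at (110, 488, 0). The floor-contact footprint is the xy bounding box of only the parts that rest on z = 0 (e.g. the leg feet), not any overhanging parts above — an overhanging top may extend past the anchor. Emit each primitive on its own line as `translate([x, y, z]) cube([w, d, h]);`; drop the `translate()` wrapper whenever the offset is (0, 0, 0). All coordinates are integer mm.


translate([110, 488, 0]) cube([1147, 298, 16]);
translate([110, 629, 16]) cube([1147, 16, 429]);
translate([110, 488, 445]) cube([1147, 298, 16]);


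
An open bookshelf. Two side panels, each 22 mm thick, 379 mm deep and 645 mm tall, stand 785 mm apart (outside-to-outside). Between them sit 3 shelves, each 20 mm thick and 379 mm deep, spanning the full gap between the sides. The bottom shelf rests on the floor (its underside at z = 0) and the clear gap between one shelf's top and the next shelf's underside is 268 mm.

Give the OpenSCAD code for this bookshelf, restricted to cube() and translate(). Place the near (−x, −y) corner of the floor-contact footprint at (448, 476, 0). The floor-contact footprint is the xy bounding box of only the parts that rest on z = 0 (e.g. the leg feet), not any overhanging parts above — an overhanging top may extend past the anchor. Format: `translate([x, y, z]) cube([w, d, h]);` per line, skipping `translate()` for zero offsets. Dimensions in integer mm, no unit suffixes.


translate([448, 476, 0]) cube([22, 379, 645]);
translate([1211, 476, 0]) cube([22, 379, 645]);
translate([470, 476, 0]) cube([741, 379, 20]);
translate([470, 476, 288]) cube([741, 379, 20]);
translate([470, 476, 576]) cube([741, 379, 20]);


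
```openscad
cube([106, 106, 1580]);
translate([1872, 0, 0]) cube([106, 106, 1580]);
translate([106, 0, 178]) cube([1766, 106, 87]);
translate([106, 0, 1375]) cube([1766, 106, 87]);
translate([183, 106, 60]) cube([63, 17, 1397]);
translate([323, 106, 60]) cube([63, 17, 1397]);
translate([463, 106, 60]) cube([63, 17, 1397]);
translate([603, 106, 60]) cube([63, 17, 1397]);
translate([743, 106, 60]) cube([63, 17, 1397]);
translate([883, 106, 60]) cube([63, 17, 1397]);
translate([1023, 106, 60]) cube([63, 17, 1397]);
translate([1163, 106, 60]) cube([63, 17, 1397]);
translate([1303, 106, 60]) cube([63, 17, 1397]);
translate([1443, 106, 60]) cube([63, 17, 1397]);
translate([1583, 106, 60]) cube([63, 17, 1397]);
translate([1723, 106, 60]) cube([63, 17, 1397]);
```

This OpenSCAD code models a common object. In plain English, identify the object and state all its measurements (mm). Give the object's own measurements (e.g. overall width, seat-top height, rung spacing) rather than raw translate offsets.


A fence section. Two 106×106 mm posts, 1580 mm tall, stand on the floor with a clear span of 1766 mm between their inner faces. Two horizontal rails of 106×87 mm section span the gap between the posts with their undersides at z = 178 mm and z = 1375 mm, flush with the posts' −y face. 12 pickets, each 63 mm wide, 17 mm thick and 1397 mm tall, are fixed to the +y face of the rails with their bottoms at z = 60 mm, spaced across the span with a 77 mm gap after the −x post and between neighbouring pickets, with 86 mm left before the +x post.


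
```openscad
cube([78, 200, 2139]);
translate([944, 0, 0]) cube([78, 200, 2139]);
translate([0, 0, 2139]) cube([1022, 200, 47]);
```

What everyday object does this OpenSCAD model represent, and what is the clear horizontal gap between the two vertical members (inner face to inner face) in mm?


A door frame. The clear opening width is 866 mm.

Two 2139 mm tall posts with a header on top — a door frame. The left jamb is 78 mm wide at x = 0; the right jamb starts at x = 944. The clear opening is 944 − 78 = 866 mm.


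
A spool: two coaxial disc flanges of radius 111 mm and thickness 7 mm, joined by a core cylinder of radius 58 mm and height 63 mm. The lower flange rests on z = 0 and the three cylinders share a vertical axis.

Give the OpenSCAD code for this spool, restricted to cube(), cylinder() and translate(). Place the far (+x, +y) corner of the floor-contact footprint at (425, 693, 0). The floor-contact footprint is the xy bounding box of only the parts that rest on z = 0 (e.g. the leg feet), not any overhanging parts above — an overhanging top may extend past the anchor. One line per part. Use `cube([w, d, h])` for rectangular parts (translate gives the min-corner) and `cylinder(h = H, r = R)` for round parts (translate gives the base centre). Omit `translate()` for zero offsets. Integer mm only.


translate([314, 582, 0]) cylinder(h = 7, r = 111);
translate([314, 582, 7]) cylinder(h = 63, r = 58);
translate([314, 582, 70]) cylinder(h = 7, r = 111);


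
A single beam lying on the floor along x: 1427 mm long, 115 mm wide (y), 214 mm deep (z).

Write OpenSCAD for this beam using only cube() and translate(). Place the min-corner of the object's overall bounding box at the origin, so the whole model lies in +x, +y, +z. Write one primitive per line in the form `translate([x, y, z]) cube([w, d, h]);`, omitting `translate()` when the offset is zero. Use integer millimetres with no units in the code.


cube([1427, 115, 214]);


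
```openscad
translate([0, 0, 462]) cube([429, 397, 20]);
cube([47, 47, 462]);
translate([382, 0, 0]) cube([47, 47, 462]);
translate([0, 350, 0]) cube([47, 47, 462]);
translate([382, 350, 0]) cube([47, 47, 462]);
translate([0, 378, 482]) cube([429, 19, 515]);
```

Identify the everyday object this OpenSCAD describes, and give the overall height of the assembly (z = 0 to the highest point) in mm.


A chair. The overall height is 997 mm.

A slab on four corner posts with a tall panel at the back — a chair. The seat slab sits at z = 462 with thickness 20, and the 515 mm backrest starts at the seat top, so the overall height is 462 + 20 + 515 = 997 mm.


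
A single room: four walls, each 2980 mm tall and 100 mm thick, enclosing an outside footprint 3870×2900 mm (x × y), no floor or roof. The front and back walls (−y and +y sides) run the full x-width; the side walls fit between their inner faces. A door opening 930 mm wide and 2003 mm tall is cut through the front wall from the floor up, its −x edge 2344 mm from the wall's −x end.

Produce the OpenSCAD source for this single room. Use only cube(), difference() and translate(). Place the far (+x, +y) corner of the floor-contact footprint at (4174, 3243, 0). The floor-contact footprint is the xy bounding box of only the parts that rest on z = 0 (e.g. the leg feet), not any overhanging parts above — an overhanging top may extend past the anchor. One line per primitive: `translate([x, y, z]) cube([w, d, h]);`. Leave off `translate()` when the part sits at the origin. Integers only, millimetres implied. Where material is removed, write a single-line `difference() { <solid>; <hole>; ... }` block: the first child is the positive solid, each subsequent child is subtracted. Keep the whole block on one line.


difference() { translate([304, 343, 0]) cube([3870, 100, 2980]); translate([2648, 343, 0]) cube([930, 100, 2003]); }
translate([304, 3143, 0]) cube([3870, 100, 2980]);
translate([304, 443, 0]) cube([100, 2700, 2980]);
translate([4074, 443, 0]) cube([100, 2700, 2980]);


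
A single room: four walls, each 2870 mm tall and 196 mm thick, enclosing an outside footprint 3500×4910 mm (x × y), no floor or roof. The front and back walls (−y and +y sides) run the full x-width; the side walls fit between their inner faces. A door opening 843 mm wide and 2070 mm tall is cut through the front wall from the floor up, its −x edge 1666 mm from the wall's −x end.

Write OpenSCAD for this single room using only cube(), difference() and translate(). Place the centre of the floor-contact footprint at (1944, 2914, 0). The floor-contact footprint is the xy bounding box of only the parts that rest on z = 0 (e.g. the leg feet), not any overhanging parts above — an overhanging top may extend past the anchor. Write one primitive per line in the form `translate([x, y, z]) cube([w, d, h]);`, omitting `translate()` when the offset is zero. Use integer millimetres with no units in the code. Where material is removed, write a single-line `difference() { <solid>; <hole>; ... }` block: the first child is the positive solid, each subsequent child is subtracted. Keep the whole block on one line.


difference() { translate([194, 459, 0]) cube([3500, 196, 2870]); translate([1860, 459, 0]) cube([843, 196, 2070]); }
translate([194, 5173, 0]) cube([3500, 196, 2870]);
translate([194, 655, 0]) cube([196, 4518, 2870]);
translate([3498, 655, 0]) cube([196, 4518, 2870]);
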